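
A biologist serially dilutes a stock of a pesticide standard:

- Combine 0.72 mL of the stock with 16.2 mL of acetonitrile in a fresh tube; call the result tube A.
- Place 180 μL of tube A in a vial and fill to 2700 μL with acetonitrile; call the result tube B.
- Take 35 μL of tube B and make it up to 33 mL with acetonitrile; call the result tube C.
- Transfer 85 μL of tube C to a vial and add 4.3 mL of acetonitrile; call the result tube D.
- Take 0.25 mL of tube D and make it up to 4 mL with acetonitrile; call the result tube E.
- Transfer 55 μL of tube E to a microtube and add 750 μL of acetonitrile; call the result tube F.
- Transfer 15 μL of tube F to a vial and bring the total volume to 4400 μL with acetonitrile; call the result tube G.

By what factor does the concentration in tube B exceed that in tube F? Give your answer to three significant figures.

1.14 × 10^7

Step 1: 0.72 mL + 16.2 mL = 16.92 mL total → factor 16.92/0.72 = 23.5
Step 2: 180 μL brought to 2700 μL → factor 2700/180 = 15
Step 3: 35 μL brought to 33 mL → factor 33000/35 = 942.86
Step 4: 85 μL + 4.3 mL = 4385 μL total → factor 4385/85 = 51.588
Step 5: 0.25 mL brought to 4 mL → factor 4/0.25 = 16
Step 6: 55 μL + 750 μL = 805 μL total → factor 805/55 = 14.636
Dilution factor to tube B = 352.5; to tube F = 4.0152 × 10^9
[tube B]/[tube F] = (factor to tube F)/(factor to tube B) = 4.0152 × 10^9/352.5 = 1.14 × 10^7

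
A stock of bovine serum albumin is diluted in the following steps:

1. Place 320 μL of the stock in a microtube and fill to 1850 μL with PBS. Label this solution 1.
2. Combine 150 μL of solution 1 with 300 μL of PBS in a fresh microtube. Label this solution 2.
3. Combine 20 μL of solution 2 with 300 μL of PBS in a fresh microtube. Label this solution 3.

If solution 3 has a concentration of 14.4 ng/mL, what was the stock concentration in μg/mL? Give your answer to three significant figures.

Step 1: 320 μL brought to 1850 μL → factor 1850/320 = 5.7812
Step 2: 150 μL + 300 μL = 450 μL total → factor 450/150 = 3
Step 3: 20 μL + 300 μL = 320 μL total → factor 320/20 = 16
Overall dilution factor = 5.7812 × 3 × 16 = 277.5
Stock = 14.4 ng/mL × 277.5 = 3996 ng/mL = 4.00 μg/mL

4.00 μg/mL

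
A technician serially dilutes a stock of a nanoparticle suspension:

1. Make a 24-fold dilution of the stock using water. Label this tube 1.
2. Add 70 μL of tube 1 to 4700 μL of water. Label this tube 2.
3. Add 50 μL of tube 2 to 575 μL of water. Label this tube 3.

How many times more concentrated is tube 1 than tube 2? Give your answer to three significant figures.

68.1

Step 1: 24-fold → factor 24
Step 2: 70 μL + 4700 μL = 4770 μL total → factor 4770/70 = 68.143
Dilution factor to tube 1 = 24; to tube 2 = 1635.4
[tube 1]/[tube 2] = (factor to tube 2)/(factor to tube 1) = 1635.4/24 = 68.1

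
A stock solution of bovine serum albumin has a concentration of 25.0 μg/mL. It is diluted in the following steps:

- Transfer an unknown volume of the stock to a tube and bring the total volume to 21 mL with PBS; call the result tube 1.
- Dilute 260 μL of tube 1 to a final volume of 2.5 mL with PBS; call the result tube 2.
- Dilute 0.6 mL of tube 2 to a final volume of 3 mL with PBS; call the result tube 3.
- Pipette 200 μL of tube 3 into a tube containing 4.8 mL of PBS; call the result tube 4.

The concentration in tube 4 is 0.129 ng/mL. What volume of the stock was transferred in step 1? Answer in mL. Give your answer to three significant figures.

Step 1: v brought to 21 mL → factor = 21 mL/v
Step 2: 260 μL brought to 2.5 mL → factor 2500/260 = 9.6154
Step 3: 0.6 mL brought to 3 mL → factor 3/0.6 = 5
Step 4: 200 μL + 4.8 mL = 5000 μL total → factor 5000/200 = 25
Product of known-step factors = 1201.9
Overall factor = 25.0 μg/mL / (0.129 ng/mL) = 1.938 × 10^5
Step-1 factor = 1.938 × 10^5 / 1201.9 = 161.24
v = 21 mL / 161.24 = 0.130 mL

0.130 mL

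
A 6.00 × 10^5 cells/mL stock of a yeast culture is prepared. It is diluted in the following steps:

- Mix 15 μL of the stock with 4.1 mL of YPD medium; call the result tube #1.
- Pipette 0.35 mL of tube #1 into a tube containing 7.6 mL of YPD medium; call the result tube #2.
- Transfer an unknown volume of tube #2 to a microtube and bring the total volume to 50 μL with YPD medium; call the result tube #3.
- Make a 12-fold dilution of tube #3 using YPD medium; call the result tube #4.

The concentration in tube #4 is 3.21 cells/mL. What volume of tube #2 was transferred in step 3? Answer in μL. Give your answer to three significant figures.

Step 1: 15 μL + 4.1 mL = 4115 μL total → factor 4115/15 = 274.33
Step 2: 0.35 mL + 7.6 mL = 7.95 mL total → factor 7.95/0.35 = 22.714
Step 3: v brought to 50 μL → factor = 50 μL/v
Step 4: 12-fold → factor 12
Product of known-step factors = 74775
Overall factor = 6.00 × 10^5 cells/mL / (3.21 cells/mL) = 1.8692 × 10^5
Step-3 factor = 1.8692 × 10^5 / 74775 = 2.4997
v = 50 μL / 2.4997 = 20.0 μL

20.0 μL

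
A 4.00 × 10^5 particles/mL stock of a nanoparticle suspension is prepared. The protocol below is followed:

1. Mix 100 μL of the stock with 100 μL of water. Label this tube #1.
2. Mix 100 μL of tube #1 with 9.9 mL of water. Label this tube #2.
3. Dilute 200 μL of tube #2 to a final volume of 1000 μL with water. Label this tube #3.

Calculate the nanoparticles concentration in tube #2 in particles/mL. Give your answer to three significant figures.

Step 1: 100 μL + 100 μL = 200 μL total → factor 200/100 = 2
Step 2: 100 μL + 9.9 mL = 10000 μL total → factor 10000/100 = 100
Dilution factor through tube #2 = 2 × 100 = 200
[tube #2] = 4.00 × 10^5 particles/mL / 200 = 2.00 × 10^3 particles/mL

2.00 × 10^3 particles/mL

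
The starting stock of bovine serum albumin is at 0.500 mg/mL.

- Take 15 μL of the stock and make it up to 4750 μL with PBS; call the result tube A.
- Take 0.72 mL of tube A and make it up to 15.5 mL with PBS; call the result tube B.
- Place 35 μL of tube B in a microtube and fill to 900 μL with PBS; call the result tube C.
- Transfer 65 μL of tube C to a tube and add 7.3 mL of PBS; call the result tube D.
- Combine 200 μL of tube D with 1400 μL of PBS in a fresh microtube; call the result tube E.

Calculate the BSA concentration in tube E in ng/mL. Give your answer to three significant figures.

0.00315 ng/mL

Step 1: 15 μL brought to 4750 μL → factor 4750/15 = 316.67
Step 2: 0.72 mL brought to 15.5 mL → factor 15.5/0.72 = 21.528
Step 3: 35 μL brought to 900 μL → factor 900/35 = 25.714
Step 4: 65 μL + 7.3 mL = 7365 μL total → factor 7365/65 = 113.31
Step 5: 200 μL + 1400 μL = 1600 μL total → factor 1600/200 = 8
Dilution factor through tube E = 316.67 × 21.528 × 25.714 × 113.31 × 8 = 1.589 × 10^8
[tube E] = 0.500 mg/mL / 1.589 × 10^8 = 3.147 × 10^-9 mg/mL = 0.00315 ng/mL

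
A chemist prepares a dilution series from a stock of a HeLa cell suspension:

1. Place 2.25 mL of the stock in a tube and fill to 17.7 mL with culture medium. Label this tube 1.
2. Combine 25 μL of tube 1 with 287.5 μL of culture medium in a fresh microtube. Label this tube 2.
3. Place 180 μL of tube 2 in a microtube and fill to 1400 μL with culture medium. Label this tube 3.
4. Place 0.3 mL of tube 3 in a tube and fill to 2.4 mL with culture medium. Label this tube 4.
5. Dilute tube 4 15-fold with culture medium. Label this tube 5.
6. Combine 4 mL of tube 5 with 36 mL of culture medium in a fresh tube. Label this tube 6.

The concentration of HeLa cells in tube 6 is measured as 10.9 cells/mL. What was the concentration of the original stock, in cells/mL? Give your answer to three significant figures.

Step 1: 2.25 mL brought to 17.7 mL → factor 17.7/2.25 = 7.8667
Step 2: 25 μL + 287.5 μL = 312.5 μL total → factor 312.5/25 = 12.5
Step 3: 180 μL brought to 1400 μL → factor 1400/180 = 7.7778
Step 4: 0.3 mL brought to 2.4 mL → factor 2.4/0.3 = 8
Step 5: 15-fold → factor 15
Step 6: 4 mL + 36 mL = 40 mL total → factor 40/4 = 10
Overall dilution factor = 7.8667 × 12.5 × 7.7778 × 8 × 15 × 10 = 9.1778 × 10^5
Stock = 10.9 cells/mL × 9.1778 × 10^5 = 1.00 × 10^7 cells/mL

1.00 × 10^7 cells/mL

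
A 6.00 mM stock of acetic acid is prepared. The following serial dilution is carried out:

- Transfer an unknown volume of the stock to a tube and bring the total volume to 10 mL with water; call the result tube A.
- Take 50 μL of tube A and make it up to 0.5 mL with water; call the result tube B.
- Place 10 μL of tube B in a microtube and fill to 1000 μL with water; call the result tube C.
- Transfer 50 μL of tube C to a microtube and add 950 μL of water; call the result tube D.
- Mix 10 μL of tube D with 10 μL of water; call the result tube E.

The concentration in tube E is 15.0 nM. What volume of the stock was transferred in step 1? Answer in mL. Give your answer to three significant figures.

Step 1: v brought to 10 mL → factor = 10 mL/v
Step 2: 50 μL brought to 0.5 mL → factor 500/50 = 10
Step 3: 10 μL brought to 1000 μL → factor 1000/10 = 100
Step 4: 50 μL + 950 μL = 1000 μL total → factor 1000/50 = 20
Step 5: 10 μL + 10 μL = 20 μL total → factor 20/10 = 2
Product of known-step factors = 40000
Overall factor = 6.00 mM / (15.0 nM) = 4 × 10^5
Step-1 factor = 4 × 10^5 / 40000 = 10
v = 10 mL / 10 = 1.00 mL

1.00 mL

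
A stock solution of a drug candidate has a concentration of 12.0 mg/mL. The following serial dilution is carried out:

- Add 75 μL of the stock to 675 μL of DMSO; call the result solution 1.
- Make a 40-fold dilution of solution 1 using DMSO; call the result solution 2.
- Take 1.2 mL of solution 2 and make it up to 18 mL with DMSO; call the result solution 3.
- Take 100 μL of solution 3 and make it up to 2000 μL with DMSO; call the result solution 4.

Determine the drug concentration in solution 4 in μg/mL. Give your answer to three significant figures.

Step 1: 75 μL + 675 μL = 750 μL total → factor 750/75 = 10
Step 2: 40-fold → factor 40
Step 3: 1.2 mL brought to 18 mL → factor 18/1.2 = 15
Step 4: 100 μL brought to 2000 μL → factor 2000/100 = 20
Overall dilution factor = 10 × 40 × 15 × 20 = 1.2 × 10^5
Final = 12.0 mg/mL / 1.2 × 10^5 = 0.0001000 mg/mL = 0.100 μg/mL

0.100 μg/mL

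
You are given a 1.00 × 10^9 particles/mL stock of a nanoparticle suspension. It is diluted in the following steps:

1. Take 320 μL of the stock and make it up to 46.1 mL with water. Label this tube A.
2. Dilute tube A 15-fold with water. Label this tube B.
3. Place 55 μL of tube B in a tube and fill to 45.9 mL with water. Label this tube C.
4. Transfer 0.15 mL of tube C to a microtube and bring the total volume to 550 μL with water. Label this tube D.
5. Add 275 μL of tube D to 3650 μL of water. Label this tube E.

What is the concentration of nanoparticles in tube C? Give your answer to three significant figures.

Step 1: 320 μL brought to 46.1 mL → factor 46100/320 = 144.06
Step 2: 15-fold → factor 15
Step 3: 55 μL brought to 45.9 mL → factor 45900/55 = 834.55
Dilution factor through tube C = 144.06 × 15 × 834.55 = 1.8034 × 10^6
[tube C] = 1.00 × 10^9 particles/mL / 1.8034 × 10^6 = 555 particles/mL

555 particles/mL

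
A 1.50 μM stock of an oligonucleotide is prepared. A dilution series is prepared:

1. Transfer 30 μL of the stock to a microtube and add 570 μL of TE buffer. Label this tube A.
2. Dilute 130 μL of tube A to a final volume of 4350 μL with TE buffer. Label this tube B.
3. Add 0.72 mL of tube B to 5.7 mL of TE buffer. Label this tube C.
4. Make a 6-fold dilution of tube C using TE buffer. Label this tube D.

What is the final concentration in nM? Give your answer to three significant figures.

0.0419 nM

Step 1: 30 μL + 570 μL = 600 μL total → factor 600/30 = 20
Step 2: 130 μL brought to 4350 μL → factor 4350/130 = 33.462
Step 3: 0.72 mL + 5.7 mL = 6.42 mL total → factor 6.42/0.72 = 8.9167
Step 4: 6-fold → factor 6
Overall dilution factor = 20 × 33.462 × 8.9167 × 6 = 35804
Final = 1.50 μM / 35804 = 4.189 × 10^-5 μM = 0.0419 nM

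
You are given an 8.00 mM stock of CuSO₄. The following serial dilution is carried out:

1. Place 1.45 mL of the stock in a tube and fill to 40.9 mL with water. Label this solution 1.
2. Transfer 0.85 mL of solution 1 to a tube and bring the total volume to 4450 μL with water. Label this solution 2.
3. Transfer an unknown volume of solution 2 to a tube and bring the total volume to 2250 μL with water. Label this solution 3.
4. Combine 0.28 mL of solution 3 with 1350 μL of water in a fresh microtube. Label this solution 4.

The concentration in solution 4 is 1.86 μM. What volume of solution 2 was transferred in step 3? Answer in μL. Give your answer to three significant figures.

450 μL

Step 1: 1.45 mL brought to 40.9 mL → factor 40.9/1.45 = 28.207
Step 2: 0.85 mL brought to 4450 μL → factor 4.45/0.85 = 5.2353
Step 3: v brought to 2250 μL → factor = 2250 μL/v
Step 4: 0.28 mL + 1350 μL = 1.63 mL total → factor 1.63/0.28 = 5.8214
Product of known-step factors = 859.66
Overall factor = 8.00 mM / (1.86 μM) = 4301.1
Step-3 factor = 4301.1 / 859.66 = 5.0032
v = 2250 μL / 5.0032 = 450 μL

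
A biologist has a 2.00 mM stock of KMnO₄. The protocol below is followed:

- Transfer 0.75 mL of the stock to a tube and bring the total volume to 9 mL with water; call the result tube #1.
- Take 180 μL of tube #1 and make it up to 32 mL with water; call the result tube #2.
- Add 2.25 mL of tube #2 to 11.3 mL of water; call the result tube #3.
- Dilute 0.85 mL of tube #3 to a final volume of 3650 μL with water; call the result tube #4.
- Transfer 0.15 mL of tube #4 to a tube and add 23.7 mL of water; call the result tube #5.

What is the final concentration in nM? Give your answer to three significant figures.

Step 1: 0.75 mL brought to 9 mL → factor 9/0.75 = 12
Step 2: 180 μL brought to 32 mL → factor 32000/180 = 177.78
Step 3: 2.25 mL + 11.3 mL = 13.55 mL total → factor 13.55/2.25 = 6.0222
Step 4: 0.85 mL brought to 3650 μL → factor 3.65/0.85 = 4.2941
Step 5: 0.15 mL + 23.7 mL = 23.85 mL total → factor 23.85/0.15 = 159
Overall dilution factor = 12 × 177.78 × 6.0222 × 4.2941 × 159 = 8.7718 × 10^6
Final = 2.00 mM / 8.7718 × 10^6 = 2.280 × 10^-7 mM = 0.228 nM

0.228 nM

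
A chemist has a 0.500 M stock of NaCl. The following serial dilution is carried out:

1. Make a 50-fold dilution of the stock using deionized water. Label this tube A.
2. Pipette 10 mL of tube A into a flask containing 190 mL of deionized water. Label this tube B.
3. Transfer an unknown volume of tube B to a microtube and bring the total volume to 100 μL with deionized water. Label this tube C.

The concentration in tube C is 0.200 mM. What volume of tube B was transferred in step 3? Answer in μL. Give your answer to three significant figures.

40.0 μL

Step 1: 50-fold → factor 50
Step 2: 10 mL + 190 mL = 200 mL total → factor 200/10 = 20
Step 3: v brought to 100 μL → factor = 100 μL/v
Product of known-step factors = 1000
Overall factor = 0.500 M / (0.200 mM) = 2500
Step-3 factor = 2500 / 1000 = 2.5
v = 100 μL / 2.5 = 40.0 μL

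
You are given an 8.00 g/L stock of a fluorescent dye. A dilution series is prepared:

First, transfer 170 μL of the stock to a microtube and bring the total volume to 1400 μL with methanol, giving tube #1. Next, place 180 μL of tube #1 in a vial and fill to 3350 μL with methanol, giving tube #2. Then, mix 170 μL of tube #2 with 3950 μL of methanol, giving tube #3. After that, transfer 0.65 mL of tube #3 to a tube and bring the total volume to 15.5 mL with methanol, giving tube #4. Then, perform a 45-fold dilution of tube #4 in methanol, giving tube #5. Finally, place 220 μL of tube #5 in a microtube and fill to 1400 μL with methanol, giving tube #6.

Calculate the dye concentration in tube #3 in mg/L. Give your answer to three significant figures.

Step 1: 170 μL brought to 1400 μL → factor 1400/170 = 8.2353
Step 2: 180 μL brought to 3350 μL → factor 3350/180 = 18.611
Step 3: 170 μL + 3950 μL = 4120 μL total → factor 4120/170 = 24.235
Dilution factor through tube #3 = 8.2353 × 18.611 × 24.235 = 3714.5
[tube #3] = 8.00 g/L / 3714.5 = 0.002154 g/L = 2.15 mg/L

2.15 mg/L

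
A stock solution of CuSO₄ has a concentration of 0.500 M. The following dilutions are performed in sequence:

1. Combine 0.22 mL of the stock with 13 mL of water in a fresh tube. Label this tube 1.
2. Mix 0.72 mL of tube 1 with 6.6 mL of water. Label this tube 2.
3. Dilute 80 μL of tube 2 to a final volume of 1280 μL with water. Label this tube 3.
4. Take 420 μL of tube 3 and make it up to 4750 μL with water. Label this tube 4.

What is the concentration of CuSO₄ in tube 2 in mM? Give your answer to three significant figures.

Step 1: 0.22 mL + 13 mL = 13.22 mL total → factor 13.22/0.22 = 60.091
Step 2: 0.72 mL + 6.6 mL = 7.32 mL total → factor 7.32/0.72 = 10.167
Dilution factor through tube 2 = 60.091 × 10.167 = 610.92
[tube 2] = 0.500 M / 610.92 = 0.0008184 M = 0.818 mM

0.818 mM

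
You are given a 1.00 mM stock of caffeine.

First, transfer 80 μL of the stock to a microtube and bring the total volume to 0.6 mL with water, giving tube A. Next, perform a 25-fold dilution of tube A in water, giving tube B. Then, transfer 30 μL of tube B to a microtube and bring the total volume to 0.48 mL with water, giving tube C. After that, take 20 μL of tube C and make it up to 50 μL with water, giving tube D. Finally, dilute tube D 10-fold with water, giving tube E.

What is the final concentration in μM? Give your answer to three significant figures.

0.0133 μM

Step 1: 80 μL brought to 0.6 mL → factor 600/80 = 7.5
Step 2: 25-fold → factor 25
Step 3: 30 μL brought to 0.48 mL → factor 480/30 = 16
Step 4: 20 μL brought to 50 μL → factor 50/20 = 2.5
Step 5: 10-fold → factor 10
Overall dilution factor = 7.5 × 25 × 16 × 2.5 × 10 = 75000
Final = 1.00 mM / 75000 = 1.333 × 10^-5 mM = 0.0133 μM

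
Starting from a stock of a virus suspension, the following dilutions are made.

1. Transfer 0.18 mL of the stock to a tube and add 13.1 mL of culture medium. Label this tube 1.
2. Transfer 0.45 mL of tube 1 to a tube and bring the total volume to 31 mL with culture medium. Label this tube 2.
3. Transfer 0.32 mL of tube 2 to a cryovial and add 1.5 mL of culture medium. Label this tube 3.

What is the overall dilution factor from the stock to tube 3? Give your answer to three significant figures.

Step 1: 0.18 mL + 13.1 mL = 13.28 mL total → factor 13.28/0.18 = 73.778
Step 2: 0.45 mL brought to 31 mL → factor 31/0.45 = 68.889
Step 3: 0.32 mL + 1.5 mL = 1.82 mL total → factor 1.82/0.32 = 5.6875
Overall dilution factor = 73.778 × 68.889 × 5.6875 = 28907

2.89 × 10^4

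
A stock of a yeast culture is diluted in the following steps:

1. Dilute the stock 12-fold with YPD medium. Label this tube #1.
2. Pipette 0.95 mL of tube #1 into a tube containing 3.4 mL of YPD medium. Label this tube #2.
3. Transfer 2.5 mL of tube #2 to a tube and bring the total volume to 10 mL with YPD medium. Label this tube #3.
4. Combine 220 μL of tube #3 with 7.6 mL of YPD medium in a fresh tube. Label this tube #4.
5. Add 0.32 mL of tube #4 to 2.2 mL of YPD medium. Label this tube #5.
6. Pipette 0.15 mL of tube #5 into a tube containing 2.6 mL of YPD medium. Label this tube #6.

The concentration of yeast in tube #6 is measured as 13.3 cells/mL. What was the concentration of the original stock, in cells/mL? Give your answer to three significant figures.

1.50 × 10^7 cells/mL

Step 1: 12-fold → factor 12
Step 2: 0.95 mL + 3.4 mL = 4.35 mL total → factor 4.35/0.95 = 4.5789
Step 3: 2.5 mL brought to 10 mL → factor 10/2.5 = 4
Step 4: 220 μL + 7.6 mL = 7820 μL total → factor 7820/220 = 35.545
Step 5: 0.32 mL + 2.2 mL = 2.52 mL total → factor 2.52/0.32 = 7.875
Step 6: 0.15 mL + 2.6 mL = 2.75 mL total → factor 2.75/0.15 = 18.333
Overall dilution factor = 12 × 4.5789 × 4 × 35.545 × 7.875 × 18.333 = 1.1279 × 10^6
Stock = 13.3 cells/mL × 1.1279 × 10^6 = 1.50 × 10^7 cells/mL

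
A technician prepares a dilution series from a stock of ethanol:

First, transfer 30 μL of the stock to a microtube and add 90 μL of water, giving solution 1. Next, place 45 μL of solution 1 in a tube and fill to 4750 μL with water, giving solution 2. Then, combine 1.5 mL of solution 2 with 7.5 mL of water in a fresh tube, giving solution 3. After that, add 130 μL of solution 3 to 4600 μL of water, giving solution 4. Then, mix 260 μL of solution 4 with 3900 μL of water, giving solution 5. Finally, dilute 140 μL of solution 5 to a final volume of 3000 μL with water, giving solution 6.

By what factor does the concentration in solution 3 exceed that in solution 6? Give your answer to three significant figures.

Step 1: 30 μL + 90 μL = 120 μL total → factor 120/30 = 4
Step 2: 45 μL brought to 4750 μL → factor 4750/45 = 105.56
Step 3: 1.5 mL + 7.5 mL = 9 mL total → factor 9/1.5 = 6
Step 4: 130 μL + 4600 μL = 4730 μL total → factor 4730/130 = 36.385
Step 5: 260 μL + 3900 μL = 4160 μL total → factor 4160/260 = 16
Step 6: 140 μL brought to 3000 μL → factor 3000/140 = 21.429
Dilution factor to solution 3 = 2533.3; to solution 6 = 3.1603 × 10^7
[solution 3]/[solution 6] = (factor to solution 6)/(factor to solution 3) = 3.1603 × 10^7/2533.3 = 1.25 × 10^4

1.25 × 10^4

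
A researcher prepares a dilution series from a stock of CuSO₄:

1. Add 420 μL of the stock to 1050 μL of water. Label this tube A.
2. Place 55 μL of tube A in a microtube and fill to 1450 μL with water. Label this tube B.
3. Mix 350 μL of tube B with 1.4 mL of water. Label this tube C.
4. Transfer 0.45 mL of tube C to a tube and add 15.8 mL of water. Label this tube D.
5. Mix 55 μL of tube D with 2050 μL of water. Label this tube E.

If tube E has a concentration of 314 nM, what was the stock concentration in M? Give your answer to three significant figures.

0.200 M

Step 1: 420 μL + 1050 μL = 1470 μL total → factor 1470/420 = 3.5
Step 2: 55 μL brought to 1450 μL → factor 1450/55 = 26.364
Step 3: 350 μL + 1.4 mL = 1750 μL total → factor 1750/350 = 5
Step 4: 0.45 mL + 15.8 mL = 16.25 mL total → factor 16.25/0.45 = 36.111
Step 5: 55 μL + 2050 μL = 2105 μL total → factor 2105/55 = 38.273
Overall dilution factor = 3.5 × 26.364 × 5 × 36.111 × 38.273 = 6.3764 × 10^5
Stock = 314 nM × 6.3764 × 10^5 = 2.002 × 10^8 nM = 0.200 M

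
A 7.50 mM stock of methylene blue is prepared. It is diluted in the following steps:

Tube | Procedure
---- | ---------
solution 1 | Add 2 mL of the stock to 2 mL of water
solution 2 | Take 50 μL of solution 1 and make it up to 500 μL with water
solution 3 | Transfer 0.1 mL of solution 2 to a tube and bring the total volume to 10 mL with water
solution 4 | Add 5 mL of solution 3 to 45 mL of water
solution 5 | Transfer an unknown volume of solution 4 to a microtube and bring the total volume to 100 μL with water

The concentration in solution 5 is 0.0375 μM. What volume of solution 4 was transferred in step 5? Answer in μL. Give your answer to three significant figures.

Step 1: 2 mL + 2 mL = 4 mL total → factor 4/2 = 2
Step 2: 50 μL brought to 500 μL → factor 500/50 = 10
Step 3: 0.1 mL brought to 10 mL → factor 10/0.1 = 100
Step 4: 5 mL + 45 mL = 50 mL total → factor 50/5 = 10
Step 5: v brought to 100 μL → factor = 100 μL/v
Product of known-step factors = 20000
Overall factor = 7.50 mM / (0.0375 μM) = 2 × 10^5
Step-5 factor = 2 × 10^5 / 20000 = 10
v = 100 μL / 10 = 10.0 μL

10.0 μL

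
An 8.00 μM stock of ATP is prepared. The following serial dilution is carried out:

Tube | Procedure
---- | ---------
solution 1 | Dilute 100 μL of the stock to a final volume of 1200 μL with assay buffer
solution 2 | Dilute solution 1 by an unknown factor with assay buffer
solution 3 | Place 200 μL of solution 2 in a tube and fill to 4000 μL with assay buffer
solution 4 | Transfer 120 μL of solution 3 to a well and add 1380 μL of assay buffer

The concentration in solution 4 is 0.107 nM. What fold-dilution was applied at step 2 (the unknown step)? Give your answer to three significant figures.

24.9-fold

Step 1: 100 μL brought to 1200 μL → factor 1200/100 = 12
Step 2: unknown factor x
Step 3: 200 μL brought to 4000 μL → factor 4000/200 = 20
Step 4: 120 μL + 1380 μL = 1500 μL total → factor 1500/120 = 12.5
Product of known-step factors = 3000
Overall factor = 8.00 μM / (0.107 nM) = 74766
x = 74766 / 3000 = 24.9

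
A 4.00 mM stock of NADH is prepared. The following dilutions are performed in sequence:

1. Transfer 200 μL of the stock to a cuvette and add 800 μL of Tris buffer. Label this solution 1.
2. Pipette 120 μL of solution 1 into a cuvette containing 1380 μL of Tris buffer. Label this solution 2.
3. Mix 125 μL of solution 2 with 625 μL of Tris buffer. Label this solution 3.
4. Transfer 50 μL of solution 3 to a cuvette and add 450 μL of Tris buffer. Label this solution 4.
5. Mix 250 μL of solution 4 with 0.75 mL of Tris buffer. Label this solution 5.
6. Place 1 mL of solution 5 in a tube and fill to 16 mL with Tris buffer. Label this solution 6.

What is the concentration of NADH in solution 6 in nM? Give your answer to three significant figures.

Step 1: 200 μL + 800 μL = 1000 μL total → factor 1000/200 = 5
Step 2: 120 μL + 1380 μL = 1500 μL total → factor 1500/120 = 12.5
Step 3: 125 μL + 625 μL = 750 μL total → factor 750/125 = 6
Step 4: 50 μL + 450 μL = 500 μL total → factor 500/50 = 10
Step 5: 250 μL + 0.75 mL = 1000 μL total → factor 1000/250 = 4
Step 6: 1 mL brought to 16 mL → factor 16/1 = 16
Overall dilution factor = 5 × 12.5 × 6 × 10 × 4 × 16 = 2.4 × 10^5
Final = 4.00 mM / 2.4 × 10^5 = 1.667 × 10^-5 mM = 16.7 nM

16.7 nM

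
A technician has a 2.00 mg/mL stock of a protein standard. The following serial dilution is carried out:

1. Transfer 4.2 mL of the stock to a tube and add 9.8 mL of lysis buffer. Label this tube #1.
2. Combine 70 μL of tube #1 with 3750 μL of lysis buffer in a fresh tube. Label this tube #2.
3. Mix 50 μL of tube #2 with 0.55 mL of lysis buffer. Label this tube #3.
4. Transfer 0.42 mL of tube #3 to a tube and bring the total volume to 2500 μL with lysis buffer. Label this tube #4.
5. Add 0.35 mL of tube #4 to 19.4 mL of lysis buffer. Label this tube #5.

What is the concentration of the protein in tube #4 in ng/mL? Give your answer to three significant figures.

Step 1: 4.2 mL + 9.8 mL = 14 mL total → factor 14/4.2 = 3.3333
Step 2: 70 μL + 3750 μL = 3820 μL total → factor 3820/70 = 54.571
Step 3: 50 μL + 0.55 mL = 600 μL total → factor 600/50 = 12
Step 4: 0.42 mL brought to 2500 μL → factor 2.5/0.42 = 5.9524
Dilution factor through tube #4 = 3.3333 × 54.571 × 12 × 5.9524 = 12993
[tube #4] = 2.00 mg/mL / 12993 = 0.0001539 mg/mL = 154 ng/mL

154 ng/mL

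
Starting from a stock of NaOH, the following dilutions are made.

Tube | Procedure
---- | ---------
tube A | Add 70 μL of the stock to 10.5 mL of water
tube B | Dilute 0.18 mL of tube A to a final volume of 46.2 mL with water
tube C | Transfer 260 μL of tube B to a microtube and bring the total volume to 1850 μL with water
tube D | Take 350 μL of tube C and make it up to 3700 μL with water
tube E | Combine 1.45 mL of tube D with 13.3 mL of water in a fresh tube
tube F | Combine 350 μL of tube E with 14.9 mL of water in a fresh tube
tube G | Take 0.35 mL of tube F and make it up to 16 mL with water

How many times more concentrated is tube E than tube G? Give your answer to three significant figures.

Step 1: 70 μL + 10.5 mL = 10570 μL total → factor 10570/70 = 151
Step 2: 0.18 mL brought to 46.2 mL → factor 46.2/0.18 = 256.67
Step 3: 260 μL brought to 1850 μL → factor 1850/260 = 7.1154
Step 4: 350 μL brought to 3700 μL → factor 3700/350 = 10.571
Step 5: 1.45 mL + 13.3 mL = 14.75 mL total → factor 14.75/1.45 = 10.172
Step 6: 350 μL + 14.9 mL = 15250 μL total → factor 15250/350 = 43.571
Step 7: 0.35 mL brought to 16 mL → factor 16/0.35 = 45.714
Dilution factor to tube E = 2.9655 × 10^7; to tube G = 5.9069 × 10^10
[tube E]/[tube G] = (factor to tube G)/(factor to tube E) = 5.9069 × 10^10/2.9655 × 10^7 = 1.99 × 10^3

1.99 × 10^3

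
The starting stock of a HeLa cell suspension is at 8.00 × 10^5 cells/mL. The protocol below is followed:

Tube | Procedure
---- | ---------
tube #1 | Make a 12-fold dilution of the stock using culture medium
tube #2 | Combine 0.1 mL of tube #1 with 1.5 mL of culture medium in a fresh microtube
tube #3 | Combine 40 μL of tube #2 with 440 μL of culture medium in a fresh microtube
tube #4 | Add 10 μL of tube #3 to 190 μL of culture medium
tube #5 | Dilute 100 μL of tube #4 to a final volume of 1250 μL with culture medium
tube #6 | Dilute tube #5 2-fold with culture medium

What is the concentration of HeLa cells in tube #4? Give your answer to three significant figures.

17.4 cells/mL

Step 1: 12-fold → factor 12
Step 2: 0.1 mL + 1.5 mL = 1.6 mL total → factor 1.6/0.1 = 16
Step 3: 40 μL + 440 μL = 480 μL total → factor 480/40 = 12
Step 4: 10 μL + 190 μL = 200 μL total → factor 200/10 = 20
Dilution factor through tube #4 = 12 × 16 × 12 × 20 = 46080
[tube #4] = 8.00 × 10^5 cells/mL / 46080 = 17.4 cells/mL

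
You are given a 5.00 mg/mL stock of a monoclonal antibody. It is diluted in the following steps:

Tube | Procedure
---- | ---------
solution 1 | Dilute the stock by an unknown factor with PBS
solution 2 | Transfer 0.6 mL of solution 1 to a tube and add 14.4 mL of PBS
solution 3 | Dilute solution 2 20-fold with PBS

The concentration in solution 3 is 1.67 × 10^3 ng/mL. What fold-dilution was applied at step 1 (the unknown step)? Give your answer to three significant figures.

Step 1: unknown factor x
Step 2: 0.6 mL + 14.4 mL = 15 mL total → factor 15/0.6 = 25
Step 3: 20-fold → factor 20
Product of known-step factors = 500
Overall factor = 5.00 mg/mL / (1.67 × 10^3 ng/mL) = 2994
x = 2994 / 500 = 5.99

5.99-fold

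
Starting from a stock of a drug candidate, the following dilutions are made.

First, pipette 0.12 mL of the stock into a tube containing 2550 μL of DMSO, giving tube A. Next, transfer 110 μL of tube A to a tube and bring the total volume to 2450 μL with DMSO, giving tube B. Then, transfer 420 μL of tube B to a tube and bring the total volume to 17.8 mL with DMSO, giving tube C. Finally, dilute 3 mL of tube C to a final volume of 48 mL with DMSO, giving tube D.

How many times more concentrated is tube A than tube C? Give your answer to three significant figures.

944

Step 1: 0.12 mL + 2550 μL = 2.67 mL total → factor 2.67/0.12 = 22.25
Step 2: 110 μL brought to 2450 μL → factor 2450/110 = 22.273
Step 3: 420 μL brought to 17.8 mL → factor 17800/420 = 42.381
Dilution factor to tube A = 22.25; to tube C = 21003
[tube A]/[tube C] = (factor to tube C)/(factor to tube A) = 21003/22.25 = 944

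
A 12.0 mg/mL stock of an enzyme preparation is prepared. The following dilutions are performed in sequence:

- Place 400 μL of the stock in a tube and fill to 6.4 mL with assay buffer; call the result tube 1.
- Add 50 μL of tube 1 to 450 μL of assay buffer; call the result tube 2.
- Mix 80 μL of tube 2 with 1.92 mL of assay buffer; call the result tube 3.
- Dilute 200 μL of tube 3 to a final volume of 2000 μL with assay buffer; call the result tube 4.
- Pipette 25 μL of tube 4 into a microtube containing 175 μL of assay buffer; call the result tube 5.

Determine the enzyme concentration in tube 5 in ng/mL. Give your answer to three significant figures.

Step 1: 400 μL brought to 6.4 mL → factor 6400/400 = 16
Step 2: 50 μL + 450 μL = 500 μL total → factor 500/50 = 10
Step 3: 80 μL + 1.92 mL = 2000 μL total → factor 2000/80 = 25
Step 4: 200 μL brought to 2000 μL → factor 2000/200 = 10
Step 5: 25 μL + 175 μL = 200 μL total → factor 200/25 = 8
Overall dilution factor = 16 × 10 × 25 × 10 × 8 = 3.2 × 10^5
Final = 12.0 mg/mL / 3.2 × 10^5 = 3.750 × 10^-5 mg/mL = 37.5 ng/mL

37.5 ng/mL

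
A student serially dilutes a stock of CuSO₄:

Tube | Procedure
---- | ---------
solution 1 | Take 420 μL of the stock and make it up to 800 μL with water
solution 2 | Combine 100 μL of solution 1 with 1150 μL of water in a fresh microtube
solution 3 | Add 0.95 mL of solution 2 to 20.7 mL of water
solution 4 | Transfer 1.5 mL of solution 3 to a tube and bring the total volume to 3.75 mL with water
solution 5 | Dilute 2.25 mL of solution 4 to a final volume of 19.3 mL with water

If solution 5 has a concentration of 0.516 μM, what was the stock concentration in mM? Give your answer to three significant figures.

6.00 mM

Step 1: 420 μL brought to 800 μL → factor 800/420 = 1.9048
Step 2: 100 μL + 1150 μL = 1250 μL total → factor 1250/100 = 12.5
Step 3: 0.95 mL + 20.7 mL = 21.65 mL total → factor 21.65/0.95 = 22.789
Step 4: 1.5 mL brought to 3.75 mL → factor 3.75/1.5 = 2.5
Step 5: 2.25 mL brought to 19.3 mL → factor 19.3/2.25 = 8.5778
Overall dilution factor = 1.9048 × 12.5 × 22.789 × 2.5 × 8.5778 = 11636
Stock = 0.516 μM × 11636 = 6004 μM = 6.00 mM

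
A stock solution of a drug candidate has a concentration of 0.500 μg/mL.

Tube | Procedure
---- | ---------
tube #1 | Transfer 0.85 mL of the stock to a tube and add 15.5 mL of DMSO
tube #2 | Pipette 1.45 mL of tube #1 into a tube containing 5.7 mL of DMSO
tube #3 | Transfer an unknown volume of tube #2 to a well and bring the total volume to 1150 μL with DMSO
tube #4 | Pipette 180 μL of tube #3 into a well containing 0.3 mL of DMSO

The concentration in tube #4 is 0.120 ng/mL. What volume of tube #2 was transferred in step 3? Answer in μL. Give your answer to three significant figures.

Step 1: 0.85 mL + 15.5 mL = 16.35 mL total → factor 16.35/0.85 = 19.235
Step 2: 1.45 mL + 5.7 mL = 7.15 mL total → factor 7.15/1.45 = 4.931
Step 3: v brought to 1150 μL → factor = 1150 μL/v
Step 4: 180 μL + 0.3 mL = 480 μL total → factor 480/180 = 2.6667
Product of known-step factors = 252.93
Overall factor = 0.500 μg/mL / (0.120 ng/mL) = 4166.7
Step-3 factor = 4166.7 / 252.93 = 16.473
v = 1150 μL / 16.473 = 69.8 μL

69.8 μL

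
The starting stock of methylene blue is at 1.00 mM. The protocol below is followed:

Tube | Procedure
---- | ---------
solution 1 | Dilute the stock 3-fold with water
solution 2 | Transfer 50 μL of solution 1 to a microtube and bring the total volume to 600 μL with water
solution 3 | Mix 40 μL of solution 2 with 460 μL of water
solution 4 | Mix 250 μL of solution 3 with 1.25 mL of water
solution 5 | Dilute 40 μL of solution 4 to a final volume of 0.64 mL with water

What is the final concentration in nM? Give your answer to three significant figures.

Step 1: 3-fold → factor 3
Step 2: 50 μL brought to 600 μL → factor 600/50 = 12
Step 3: 40 μL + 460 μL = 500 μL total → factor 500/40 = 12.5
Step 4: 250 μL + 1.25 mL = 1500 μL total → factor 1500/250 = 6
Step 5: 40 μL brought to 0.64 mL → factor 640/40 = 16
Overall dilution factor = 3 × 12 × 12.5 × 6 × 16 = 43200
Final = 1.00 mM / 43200 = 2.315 × 10^-5 mM = 23.1 nM

23.1 nM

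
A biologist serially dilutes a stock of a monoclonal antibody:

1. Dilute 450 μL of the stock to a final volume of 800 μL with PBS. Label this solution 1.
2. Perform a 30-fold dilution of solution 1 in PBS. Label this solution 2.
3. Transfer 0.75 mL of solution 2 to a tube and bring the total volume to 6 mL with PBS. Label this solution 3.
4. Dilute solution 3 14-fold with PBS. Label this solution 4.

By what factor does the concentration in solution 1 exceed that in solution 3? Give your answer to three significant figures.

Step 1: 450 μL brought to 800 μL → factor 800/450 = 1.7778
Step 2: 30-fold → factor 30
Step 3: 0.75 mL brought to 6 mL → factor 6/0.75 = 8
Dilution factor to solution 1 = 1.7778; to solution 3 = 426.67
[solution 1]/[solution 3] = (factor to solution 3)/(factor to solution 1) = 426.67/1.7778 = 240

240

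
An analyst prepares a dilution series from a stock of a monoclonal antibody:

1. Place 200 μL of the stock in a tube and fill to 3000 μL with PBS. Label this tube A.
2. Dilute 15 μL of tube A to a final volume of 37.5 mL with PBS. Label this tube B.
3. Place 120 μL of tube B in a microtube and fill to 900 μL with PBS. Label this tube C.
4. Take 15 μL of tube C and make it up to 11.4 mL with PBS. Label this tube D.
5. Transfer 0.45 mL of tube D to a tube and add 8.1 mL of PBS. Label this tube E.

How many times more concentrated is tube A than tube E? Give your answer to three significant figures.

2.71 × 10^8

Step 1: 200 μL brought to 3000 μL → factor 3000/200 = 15
Step 2: 15 μL brought to 37.5 mL → factor 37500/15 = 2500
Step 3: 120 μL brought to 900 μL → factor 900/120 = 7.5
Step 4: 15 μL brought to 11.4 mL → factor 11400/15 = 760
Step 5: 0.45 mL + 8.1 mL = 8.55 mL total → factor 8.55/0.45 = 19
Dilution factor to tube A = 15; to tube E = 4.0612 × 10^9
[tube A]/[tube E] = (factor to tube E)/(factor to tube A) = 4.0612 × 10^9/15 = 2.71 × 10^8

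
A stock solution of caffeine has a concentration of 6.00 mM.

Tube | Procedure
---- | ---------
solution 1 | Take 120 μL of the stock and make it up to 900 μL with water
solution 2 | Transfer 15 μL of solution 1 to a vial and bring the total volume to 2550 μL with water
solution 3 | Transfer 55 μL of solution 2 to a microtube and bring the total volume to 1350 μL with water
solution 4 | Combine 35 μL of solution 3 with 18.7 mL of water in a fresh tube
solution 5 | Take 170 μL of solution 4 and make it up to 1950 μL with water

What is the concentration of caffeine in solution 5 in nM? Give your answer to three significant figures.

Step 1: 120 μL brought to 900 μL → factor 900/120 = 7.5
Step 2: 15 μL brought to 2550 μL → factor 2550/15 = 170
Step 3: 55 μL brought to 1350 μL → factor 1350/55 = 24.545
Step 4: 35 μL + 18.7 mL = 18735 μL total → factor 18735/35 = 535.29
Step 5: 170 μL brought to 1950 μL → factor 1950/170 = 11.471
Dilution factor through solution 5 = 7.5 × 170 × 24.545 × 535.29 × 11.471 = 1.9216 × 10^8
[solution 5] = 6.00 mM / 1.9216 × 10^8 = 3.122 × 10^-8 mM = 0.0312 nM

0.0312 nM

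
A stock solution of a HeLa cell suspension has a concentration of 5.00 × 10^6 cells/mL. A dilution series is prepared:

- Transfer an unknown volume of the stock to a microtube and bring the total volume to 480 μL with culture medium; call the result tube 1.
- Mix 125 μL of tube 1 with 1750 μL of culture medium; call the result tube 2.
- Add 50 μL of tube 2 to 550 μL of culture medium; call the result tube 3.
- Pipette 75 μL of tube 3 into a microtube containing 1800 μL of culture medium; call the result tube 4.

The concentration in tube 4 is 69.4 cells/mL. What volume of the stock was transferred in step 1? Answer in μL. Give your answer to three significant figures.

30.0 μL

Step 1: v brought to 480 μL → factor = 480 μL/v
Step 2: 125 μL + 1750 μL = 1875 μL total → factor 1875/125 = 15
Step 3: 50 μL + 550 μL = 600 μL total → factor 600/50 = 12
Step 4: 75 μL + 1800 μL = 1875 μL total → factor 1875/75 = 25
Product of known-step factors = 4500
Overall factor = 5.00 × 10^6 cells/mL / (69.4 cells/mL) = 72046
Step-1 factor = 72046 / 4500 = 16.01
v = 480 μL / 16.01 = 30.0 μL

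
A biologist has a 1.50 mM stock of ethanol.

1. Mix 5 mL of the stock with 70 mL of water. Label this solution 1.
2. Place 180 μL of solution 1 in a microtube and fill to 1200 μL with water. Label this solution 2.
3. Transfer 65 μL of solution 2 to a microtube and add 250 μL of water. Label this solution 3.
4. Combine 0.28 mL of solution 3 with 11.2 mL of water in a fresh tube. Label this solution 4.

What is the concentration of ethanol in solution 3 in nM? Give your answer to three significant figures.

Step 1: 5 mL + 70 mL = 75 mL total → factor 75/5 = 15
Step 2: 180 μL brought to 1200 μL → factor 1200/180 = 6.6667
Step 3: 65 μL + 250 μL = 315 μL total → factor 315/65 = 4.8462
Dilution factor through solution 3 = 15 × 6.6667 × 4.8462 = 484.62
[solution 3] = 1.50 mM / 484.62 = 0.003095 mM = 3.10 × 10^3 nM

3.10 × 10^3 nM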